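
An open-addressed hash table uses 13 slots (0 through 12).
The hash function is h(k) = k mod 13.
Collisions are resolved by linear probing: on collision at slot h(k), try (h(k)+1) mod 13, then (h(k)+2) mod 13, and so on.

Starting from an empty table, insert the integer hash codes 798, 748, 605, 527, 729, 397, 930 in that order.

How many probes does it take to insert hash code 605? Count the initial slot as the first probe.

2

798: h=5 -> slot 5
748: h=7 -> slot 7
605: h=7, probe 7,8 -> slot 8
527: h=7, probe 7,8,9 -> slot 9
729: h=1 -> slot 1
397: h=7, probe 7,8,9,10 -> slot 10
930: h=7, probe 7,8,9,10,11 -> slot 11
Table: [—, 729, —, —, —, 798, —, 748, 605, 527, 397, 930, —]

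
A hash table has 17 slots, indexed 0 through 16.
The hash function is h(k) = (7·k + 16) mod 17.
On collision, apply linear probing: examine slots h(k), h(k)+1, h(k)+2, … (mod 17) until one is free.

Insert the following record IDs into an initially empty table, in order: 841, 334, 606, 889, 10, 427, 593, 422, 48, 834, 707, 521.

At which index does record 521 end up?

10

Insert 841: h=4, slot 4 empty => index 4.
Insert 334: h=8, slot 8 empty => index 8.
Insert 606: h=8, slot 8 occupied => index 9.
Insert 889: h=0, slot 0 empty => index 0.
Insert 10: h=1, slot 1 empty => index 1.
Insert 427: h=13, slot 13 empty => index 13.
Insert 593: h=2, slot 2 empty => index 2.
Insert 422: h=12, slot 12 empty => index 12.
Insert 48: h=12, slots 12,13 occupied => index 14.
Insert 834: h=6, slot 6 empty => index 6.
Insert 707: h=1, slots 1,2 occupied => index 3.
Insert 521: h=8, slots 8,9 occupied => index 10.
Table: [889, 10, 593, 707, 841, ∅, 834, ∅, 334, 606, 521, ∅, 422, 427, 48, ∅, ∅]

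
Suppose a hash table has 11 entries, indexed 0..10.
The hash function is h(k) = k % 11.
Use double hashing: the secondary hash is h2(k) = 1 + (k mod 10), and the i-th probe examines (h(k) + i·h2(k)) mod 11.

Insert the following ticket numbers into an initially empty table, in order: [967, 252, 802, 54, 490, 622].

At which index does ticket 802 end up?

5

967: h=10 => slot 10
252: h=10, h2=3, probe 10,2 => slot 2
802: h=10, h2=3, probe 10,2,5 => slot 5
54: h=10, h2=5, probe 10,4 => slot 4
490: h=6 => slot 6
622: h=6, h2=3, probe 6,9 => slot 9
Table: [., ., 252, ., 54, 802, 490, ., ., 622, 967]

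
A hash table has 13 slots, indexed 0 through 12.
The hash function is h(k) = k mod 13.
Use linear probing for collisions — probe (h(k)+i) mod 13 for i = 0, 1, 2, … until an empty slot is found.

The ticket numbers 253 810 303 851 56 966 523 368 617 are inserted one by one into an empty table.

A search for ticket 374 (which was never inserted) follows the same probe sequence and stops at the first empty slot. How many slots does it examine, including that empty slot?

3

253 hashes to 6; slot 6 is free => place at 6.
810 hashes to 4; slot 4 is free => place at 4.
303 hashes to 4; 4 taken => place at 5.
851 hashes to 6; 6 taken => place at 7.
56 hashes to 4; 4,5,6,7 taken => place at 8.
966 hashes to 4; 4,5,6,7,8 taken => place at 9.
523 hashes to 3; slot 3 is free => place at 3.
368 hashes to 4; 4,5,6,7,8,9 taken => place at 10.
617 hashes to 6; 6,7,8,9,10 taken => place at 11.
Table: [—, —, —, 523, 810, 303, 253, 851, 56, 966, 368, 617, —]
Lookup 374: h=10, probe 10,11,12 → slot 12 empty, not found.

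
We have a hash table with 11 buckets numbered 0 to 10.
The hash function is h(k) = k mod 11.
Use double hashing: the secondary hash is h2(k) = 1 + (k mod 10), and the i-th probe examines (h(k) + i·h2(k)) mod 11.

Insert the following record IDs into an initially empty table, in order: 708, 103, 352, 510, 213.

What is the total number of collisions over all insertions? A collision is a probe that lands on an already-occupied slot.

Insert 708: h=4, slot 4 empty -> index 4.
Insert 103: h=4, h2=4, slot 4 occupied -> index 8.
Insert 352: h=0, slot 0 empty -> index 0.
Insert 510: h=4, h2=1, slot 4 occupied -> index 5.
Insert 213: h=4, h2=4, slots 4,8 occupied -> index 1.
Table: [352, 213, -, -, 708, 510, -, -, 103, -, -]

4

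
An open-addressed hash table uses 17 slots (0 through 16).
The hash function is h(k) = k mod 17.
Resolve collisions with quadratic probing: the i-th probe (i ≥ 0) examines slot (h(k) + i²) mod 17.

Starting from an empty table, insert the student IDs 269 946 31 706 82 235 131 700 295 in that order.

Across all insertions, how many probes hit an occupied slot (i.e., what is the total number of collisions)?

Insert 269: h=14, slot 14 empty → index 14.
Insert 946: h=11, slot 11 empty → index 11.
Insert 31: h=14, slot 14 occupied → index 15.
Insert 706: h=9, slot 9 empty → index 9.
Insert 82: h=14, slots 14,15 occupied → index 1.
Insert 235: h=14, slots 14,15,1 occupied → index 6.
Insert 131: h=12, slot 12 empty → index 12.
Insert 700: h=3, slot 3 empty → index 3.
Insert 295: h=6, slot 6 occupied → index 7.
Table: [_, 82, _, 700, _, _, 235, 295, _, 706, _, 946, 131, _, 269, 31, _]

7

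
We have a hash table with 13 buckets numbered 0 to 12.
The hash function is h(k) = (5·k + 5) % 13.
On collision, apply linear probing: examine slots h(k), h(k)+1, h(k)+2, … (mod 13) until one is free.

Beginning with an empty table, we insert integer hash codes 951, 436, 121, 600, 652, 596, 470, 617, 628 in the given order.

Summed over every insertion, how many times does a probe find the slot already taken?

7

Insert 951: h=2, slot 2 empty => index 2.
Insert 436: h=1, slot 1 empty => index 1.
Insert 121: h=12, slot 12 empty => index 12.
Insert 600: h=2, slot 2 occupied => index 3.
Insert 652: h=2, slots 2,3 occupied => index 4.
Insert 596: h=8, slot 8 empty => index 8.
Insert 470: h=2, slots 2,3,4 occupied => index 5.
Insert 617: h=9, slot 9 empty => index 9.
Insert 628: h=12, slot 12 occupied => index 0.
Table: [628, 436, 951, 600, 652, 470, ∅, ∅, 596, 617, ∅, ∅, 121]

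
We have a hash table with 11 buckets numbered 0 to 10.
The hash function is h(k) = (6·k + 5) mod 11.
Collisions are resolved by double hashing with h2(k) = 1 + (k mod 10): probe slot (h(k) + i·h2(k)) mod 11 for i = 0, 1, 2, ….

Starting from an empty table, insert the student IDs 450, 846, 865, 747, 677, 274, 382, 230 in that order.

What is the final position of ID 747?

450 hashes to 10; slot 10 is free -> place at 10.
846 hashes to 10, h2=7; 10 taken -> place at 6.
865 hashes to 3; slot 3 is free -> place at 3.
747 hashes to 10, h2=8; 10 taken -> place at 7.
677 hashes to 8; slot 8 is free -> place at 8.
274 hashes to 10, h2=5; 10 taken -> place at 4.
382 hashes to 9; slot 9 is free -> place at 9.
230 hashes to 10, h2=1; 10 taken -> place at 0.
Table: [230, ∅, ∅, 865, 274, ∅, 846, 747, 677, 382, 450]

7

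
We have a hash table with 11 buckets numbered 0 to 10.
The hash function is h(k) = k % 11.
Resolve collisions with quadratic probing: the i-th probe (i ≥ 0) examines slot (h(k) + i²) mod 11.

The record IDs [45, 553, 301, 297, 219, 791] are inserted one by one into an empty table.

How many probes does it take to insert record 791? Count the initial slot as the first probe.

Insert 45: h=1, slot 1 empty -> index 1.
Insert 553: h=3, slot 3 empty -> index 3.
Insert 301: h=4, slot 4 empty -> index 4.
Insert 297: h=0, slot 0 empty -> index 0.
Insert 219: h=10, slot 10 empty -> index 10.
Insert 791: h=10, slots 10,0,3 occupied -> index 8.
Table: [297, 45, _, 553, 301, _, _, _, 791, _, 219]

4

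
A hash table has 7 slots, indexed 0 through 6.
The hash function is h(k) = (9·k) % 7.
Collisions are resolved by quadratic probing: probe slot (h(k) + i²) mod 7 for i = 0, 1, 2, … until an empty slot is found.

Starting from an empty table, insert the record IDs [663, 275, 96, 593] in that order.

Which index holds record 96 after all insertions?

663: h=3 -> slot 3
275: h=4 -> slot 4
96: h=3, probe 3,4,0 -> slot 0
593: h=3, probe 3,4,0,5 -> slot 5
Table: [96, ., ., 663, 275, 593, .]

0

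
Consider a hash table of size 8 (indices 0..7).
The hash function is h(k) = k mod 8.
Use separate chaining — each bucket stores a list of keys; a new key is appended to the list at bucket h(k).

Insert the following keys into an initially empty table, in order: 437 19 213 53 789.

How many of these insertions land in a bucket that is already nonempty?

3

Insert 437: h=5, bucket 5 empty → new chain.
Insert 19: h=3, bucket 3 empty → new chain.
Insert 213: h=5, bucket 5 nonempty → append to chain.
Insert 53: h=5, bucket 5 nonempty → append to chain.
Insert 789: h=5, bucket 5 nonempty → append to chain.
Final buckets:
0: .
1: .
2: .
3: 19
4: .
5: 437 -> 213 -> 53 -> 789
6: .
7: .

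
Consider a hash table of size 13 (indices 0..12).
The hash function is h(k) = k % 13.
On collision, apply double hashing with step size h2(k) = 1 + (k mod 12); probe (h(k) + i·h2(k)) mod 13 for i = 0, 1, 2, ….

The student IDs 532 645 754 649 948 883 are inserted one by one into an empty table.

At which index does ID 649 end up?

1

Insert 532: h=12, slot 12 empty -> index 12.
Insert 645: h=8, slot 8 empty -> index 8.
Insert 754: h=0, slot 0 empty -> index 0.
Insert 649: h=12, h2=2, slot 12 occupied -> index 1.
Insert 948: h=12, h2=1, slots 12,0,1 occupied -> index 2.
Insert 883: h=12, h2=8, slot 12 occupied -> index 7.
Table: [754, 649, 948, ∅, ∅, ∅, ∅, 883, 645, ∅, ∅, ∅, 532]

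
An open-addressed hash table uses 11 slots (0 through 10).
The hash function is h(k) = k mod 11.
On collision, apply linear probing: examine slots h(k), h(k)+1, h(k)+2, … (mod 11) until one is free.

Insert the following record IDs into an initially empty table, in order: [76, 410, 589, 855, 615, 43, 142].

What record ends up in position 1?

43

Insert 76: h=10, slot 10 empty → index 10.
Insert 410: h=3, slot 3 empty → index 3.
Insert 589: h=6, slot 6 empty → index 6.
Insert 855: h=8, slot 8 empty → index 8.
Insert 615: h=10, slot 10 occupied → index 0.
Insert 43: h=10, slots 10,0 occupied → index 1.
Insert 142: h=10, slots 10,0,1 occupied → index 2.
Table: [615, 43, 142, 410, _, _, 589, _, 855, _, 76]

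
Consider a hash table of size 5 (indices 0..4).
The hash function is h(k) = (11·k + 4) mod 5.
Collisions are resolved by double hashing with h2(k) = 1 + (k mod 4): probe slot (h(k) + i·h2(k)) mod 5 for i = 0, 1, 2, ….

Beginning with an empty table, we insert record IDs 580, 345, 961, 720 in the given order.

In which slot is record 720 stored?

2

580 hashes to 4; slot 4 is free => place at 4.
345 hashes to 4, h2=2; 4 taken => place at 1.
961 hashes to 0; slot 0 is free => place at 0.
720 hashes to 4, h2=1; 4,0,1 taken => place at 2.
Table: [961, 345, 720, ., 580]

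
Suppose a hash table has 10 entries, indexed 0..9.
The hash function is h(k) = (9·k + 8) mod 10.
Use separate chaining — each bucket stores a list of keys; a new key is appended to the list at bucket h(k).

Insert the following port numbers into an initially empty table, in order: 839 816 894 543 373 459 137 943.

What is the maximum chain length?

3

839 -> bucket 9
816 -> bucket 2
894 -> bucket 4
543 -> bucket 5
373 -> bucket 5 (collision)
459 -> bucket 9 (collision)
137 -> bucket 1
943 -> bucket 5 (collision)
Final buckets:
0: —
1: 137
2: 816
3: —
4: 894
5: 543 -> 373 -> 943
6: —
7: —
8: —
9: 839 -> 459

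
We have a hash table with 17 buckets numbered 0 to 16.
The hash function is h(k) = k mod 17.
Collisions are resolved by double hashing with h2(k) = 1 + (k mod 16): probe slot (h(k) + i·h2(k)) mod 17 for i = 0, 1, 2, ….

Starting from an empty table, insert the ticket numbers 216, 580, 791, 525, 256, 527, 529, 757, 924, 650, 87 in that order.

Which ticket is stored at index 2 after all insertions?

216 hashes to 12; slot 12 is free => place at 12.
580 hashes to 2; slot 2 is free => place at 2.
791 hashes to 9; slot 9 is free => place at 9.
525 hashes to 15; slot 15 is free => place at 15.
256 hashes to 1; slot 1 is free => place at 1.
527 hashes to 0; slot 0 is free => place at 0.
529 hashes to 2, h2=2; 2 taken => place at 4.
757 hashes to 9, h2=6; 9,15,4 taken => place at 10.
924 hashes to 6; slot 6 is free => place at 6.
650 hashes to 4, h2=11; 4,15,9 taken => place at 3.
87 hashes to 2, h2=8; 2,10,1,9,0 taken => place at 8.
Table: [527, 256, 580, 650, 529, -, 924, -, 87, 791, 757, -, 216, -, -, 525, -]

580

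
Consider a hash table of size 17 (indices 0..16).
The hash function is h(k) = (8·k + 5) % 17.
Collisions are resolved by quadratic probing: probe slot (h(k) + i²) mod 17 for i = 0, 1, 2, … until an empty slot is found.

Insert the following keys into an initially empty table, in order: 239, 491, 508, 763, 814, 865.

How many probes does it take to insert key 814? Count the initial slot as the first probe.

Insert 239: h=13, slot 13 empty => index 13.
Insert 491: h=6, slot 6 empty => index 6.
Insert 508: h=6, slot 6 occupied => index 7.
Insert 763: h=6, slots 6,7 occupied => index 10.
Insert 814: h=6, slots 6,7,10 occupied => index 15.
Insert 865: h=6, slots 6,7,10,15 occupied => index 5.
Table: [_, _, _, _, _, 865, 491, 508, _, _, 763, _, _, 239, _, 814, _]

4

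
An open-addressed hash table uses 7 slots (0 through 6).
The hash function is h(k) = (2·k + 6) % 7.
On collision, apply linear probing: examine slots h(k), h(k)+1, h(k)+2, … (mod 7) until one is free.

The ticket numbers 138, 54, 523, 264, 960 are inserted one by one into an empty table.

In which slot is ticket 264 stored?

5

Insert 138: h=2, slot 2 empty -> index 2.
Insert 54: h=2, slot 2 occupied -> index 3.
Insert 523: h=2, slots 2,3 occupied -> index 4.
Insert 264: h=2, slots 2,3,4 occupied -> index 5.
Insert 960: h=1, slot 1 empty -> index 1.
Table: [—, 960, 138, 54, 523, 264, —]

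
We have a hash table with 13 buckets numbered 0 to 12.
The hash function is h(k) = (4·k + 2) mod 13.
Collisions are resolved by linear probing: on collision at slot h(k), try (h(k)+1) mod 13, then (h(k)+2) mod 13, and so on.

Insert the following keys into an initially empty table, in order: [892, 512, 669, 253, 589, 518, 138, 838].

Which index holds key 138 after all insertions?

10

Insert 892: h=8, slot 8 empty => index 8.
Insert 512: h=9, slot 9 empty => index 9.
Insert 669: h=0, slot 0 empty => index 0.
Insert 253: h=0, slot 0 occupied => index 1.
Insert 589: h=5, slot 5 empty => index 5.
Insert 518: h=7, slot 7 empty => index 7.
Insert 138: h=8, slots 8,9 occupied => index 10.
Insert 838: h=0, slots 0,1 occupied => index 2.
Table: [669, 253, 838, _, _, 589, _, 518, 892, 512, 138, _, _]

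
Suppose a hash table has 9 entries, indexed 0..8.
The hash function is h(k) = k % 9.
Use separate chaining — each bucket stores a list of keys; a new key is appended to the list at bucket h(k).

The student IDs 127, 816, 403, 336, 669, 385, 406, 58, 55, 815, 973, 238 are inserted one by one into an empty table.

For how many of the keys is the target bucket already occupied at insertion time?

Insert 127: h=1, bucket 1 empty -> new chain.
Insert 816: h=6, bucket 6 empty -> new chain.
Insert 403: h=7, bucket 7 empty -> new chain.
Insert 336: h=3, bucket 3 empty -> new chain.
Insert 669: h=3, bucket 3 nonempty -> append to chain.
Insert 385: h=7, bucket 7 nonempty -> append to chain.
Insert 406: h=1, bucket 1 nonempty -> append to chain.
Insert 58: h=4, bucket 4 empty -> new chain.
Insert 55: h=1, bucket 1 nonempty -> append to chain.
Insert 815: h=5, bucket 5 empty -> new chain.
Insert 973: h=1, bucket 1 nonempty -> append to chain.
Insert 238: h=4, bucket 4 nonempty -> append to chain.
Final buckets:
0: .
1: 127 -> 406 -> 55 -> 973
2: .
3: 336 -> 669
4: 58 -> 238
5: 815
6: 816
7: 403 -> 385
8: .

6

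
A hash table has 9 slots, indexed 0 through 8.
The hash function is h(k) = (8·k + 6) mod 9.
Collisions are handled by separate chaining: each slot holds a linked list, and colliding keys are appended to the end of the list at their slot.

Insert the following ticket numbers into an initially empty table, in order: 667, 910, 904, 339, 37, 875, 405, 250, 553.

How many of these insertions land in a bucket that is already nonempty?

Insert 667: h=5, bucket 5 empty -> new chain.
Insert 910: h=5, bucket 5 nonempty -> append to chain.
Insert 904: h=2, bucket 2 empty -> new chain.
Insert 339: h=0, bucket 0 empty -> new chain.
Insert 37: h=5, bucket 5 nonempty -> append to chain.
Insert 875: h=4, bucket 4 empty -> new chain.
Insert 405: h=6, bucket 6 empty -> new chain.
Insert 250: h=8, bucket 8 empty -> new chain.
Insert 553: h=2, bucket 2 nonempty -> append to chain.
Final buckets:
0: 339
1: -
2: 904 -> 553
3: -
4: 875
5: 667 -> 910 -> 37
6: 405
7: -
8: 250

3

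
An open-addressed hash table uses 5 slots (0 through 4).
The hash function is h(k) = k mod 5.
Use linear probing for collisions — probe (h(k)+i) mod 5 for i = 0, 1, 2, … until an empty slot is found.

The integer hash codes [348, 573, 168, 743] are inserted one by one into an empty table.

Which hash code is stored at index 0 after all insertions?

348 hashes to 3; slot 3 is free -> place at 3.
573 hashes to 3; 3 taken -> place at 4.
168 hashes to 3; 3,4 taken -> place at 0.
743 hashes to 3; 3,4,0 taken -> place at 1.
Table: [168, 743, _, 348, 573]

168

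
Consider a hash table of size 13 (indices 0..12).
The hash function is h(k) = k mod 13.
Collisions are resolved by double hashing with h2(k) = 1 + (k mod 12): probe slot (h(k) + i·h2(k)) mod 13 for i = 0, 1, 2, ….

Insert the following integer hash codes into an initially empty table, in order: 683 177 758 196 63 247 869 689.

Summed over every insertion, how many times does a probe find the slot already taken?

683 hashes to 7; slot 7 is free => place at 7.
177 hashes to 8; slot 8 is free => place at 8.
758 hashes to 4; slot 4 is free => place at 4.
196 hashes to 1; slot 1 is free => place at 1.
63 hashes to 11; slot 11 is free => place at 11.
247 hashes to 0; slot 0 is free => place at 0.
869 hashes to 11, h2=6; 11,4 taken => place at 10.
689 hashes to 0, h2=6; 0 taken => place at 6.
Table: [247, 196, _, _, 758, _, 689, 683, 177, _, 869, 63, _]

3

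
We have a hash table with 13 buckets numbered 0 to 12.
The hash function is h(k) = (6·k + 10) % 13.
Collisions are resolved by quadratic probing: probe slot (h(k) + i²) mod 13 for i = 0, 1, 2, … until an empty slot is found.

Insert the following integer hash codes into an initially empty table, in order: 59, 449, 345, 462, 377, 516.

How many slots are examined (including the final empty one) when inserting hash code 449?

59 hashes to 0; slot 0 is free → place at 0.
449 hashes to 0; 0 taken → place at 1.
345 hashes to 0; 0,1 taken → place at 4.
462 hashes to 0; 0,1,4 taken → place at 9.
377 hashes to 10; slot 10 is free → place at 10.
516 hashes to 12; slot 12 is free → place at 12.
Table: [59, 449, _, _, 345, _, _, _, _, 462, 377, _, 516]

2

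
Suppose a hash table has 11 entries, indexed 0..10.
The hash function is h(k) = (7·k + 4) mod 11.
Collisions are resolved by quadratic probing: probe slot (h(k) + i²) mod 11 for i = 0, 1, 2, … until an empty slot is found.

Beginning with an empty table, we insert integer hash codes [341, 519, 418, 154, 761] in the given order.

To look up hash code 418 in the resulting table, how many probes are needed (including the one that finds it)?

341: h=4 → slot 4
519: h=7 → slot 7
418: h=4, probe 4,5 → slot 5
154: h=4, probe 4,5,8 → slot 8
761: h=7, probe 7,8,0 → slot 0
Table: [761, ., ., ., 341, 418, ., 519, 154, ., .]
Lookup 418: h=4, probe 4,5 → found at 5.

2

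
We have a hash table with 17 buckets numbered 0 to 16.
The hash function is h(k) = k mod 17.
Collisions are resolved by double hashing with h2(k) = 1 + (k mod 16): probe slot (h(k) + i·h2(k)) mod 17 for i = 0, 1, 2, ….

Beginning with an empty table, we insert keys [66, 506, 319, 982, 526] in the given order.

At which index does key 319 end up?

12

Insert 66: h=15, slot 15 empty -> index 15.
Insert 506: h=13, slot 13 empty -> index 13.
Insert 319: h=13, h2=16, slot 13 occupied -> index 12.
Insert 982: h=13, h2=7, slot 13 occupied -> index 3.
Insert 526: h=16, slot 16 empty -> index 16.
Table: [-, -, -, 982, -, -, -, -, -, -, -, -, 319, 506, -, 66, 526]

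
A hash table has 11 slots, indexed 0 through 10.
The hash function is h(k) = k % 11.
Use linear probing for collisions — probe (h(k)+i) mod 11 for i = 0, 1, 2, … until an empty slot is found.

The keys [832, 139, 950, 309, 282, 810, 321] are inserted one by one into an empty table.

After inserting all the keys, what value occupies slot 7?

Insert 832: h=7, slot 7 empty -> index 7.
Insert 139: h=7, slot 7 occupied -> index 8.
Insert 950: h=4, slot 4 empty -> index 4.
Insert 309: h=1, slot 1 empty -> index 1.
Insert 282: h=7, slots 7,8 occupied -> index 9.
Insert 810: h=7, slots 7,8,9 occupied -> index 10.
Insert 321: h=2, slot 2 empty -> index 2.
Table: [∅, 309, 321, ∅, 950, ∅, ∅, 832, 139, 282, 810]

832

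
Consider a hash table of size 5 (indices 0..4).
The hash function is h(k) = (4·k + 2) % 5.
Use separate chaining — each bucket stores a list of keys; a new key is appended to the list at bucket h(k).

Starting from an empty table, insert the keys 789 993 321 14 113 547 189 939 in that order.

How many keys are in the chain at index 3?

4

789 -> bucket 3
993 -> bucket 4
321 -> bucket 1
14 -> bucket 3 (collision)
113 -> bucket 4 (collision)
547 -> bucket 0
189 -> bucket 3 (collision)
939 -> bucket 3 (collision)
Final buckets:
0: 547
1: 321
2: .
3: 789 -> 14 -> 189 -> 939
4: 993 -> 113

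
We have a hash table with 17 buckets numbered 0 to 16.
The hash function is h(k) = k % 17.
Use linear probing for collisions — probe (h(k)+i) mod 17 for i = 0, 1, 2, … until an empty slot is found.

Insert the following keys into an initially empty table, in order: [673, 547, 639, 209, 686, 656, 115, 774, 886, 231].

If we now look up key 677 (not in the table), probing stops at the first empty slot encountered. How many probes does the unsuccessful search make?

673: h=10 -> slot 10
547: h=3 -> slot 3
639: h=10, probe 10,11 -> slot 11
209: h=5 -> slot 5
686: h=6 -> slot 6
656: h=10, probe 10,11,12 -> slot 12
115: h=13 -> slot 13
774: h=9 -> slot 9
886: h=2 -> slot 2
231: h=10, probe 10,11,12,13,14 -> slot 14
Table: [-, -, 886, 547, -, 209, 686, -, -, 774, 673, 639, 656, 115, 231, -, -]
Lookup 677: h=14, probe 14,15 → slot 15 empty, not found.

2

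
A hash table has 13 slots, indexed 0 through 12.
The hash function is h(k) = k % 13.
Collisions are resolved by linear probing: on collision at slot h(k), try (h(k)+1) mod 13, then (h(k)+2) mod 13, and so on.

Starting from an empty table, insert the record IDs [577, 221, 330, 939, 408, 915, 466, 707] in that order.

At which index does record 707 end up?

577 hashes to 5; slot 5 is free => place at 5.
221 hashes to 0; slot 0 is free => place at 0.
330 hashes to 5; 5 taken => place at 6.
939 hashes to 3; slot 3 is free => place at 3.
408 hashes to 5; 5,6 taken => place at 7.
915 hashes to 5; 5,6,7 taken => place at 8.
466 hashes to 11; slot 11 is free => place at 11.
707 hashes to 5; 5,6,7,8 taken => place at 9.
Table: [221, -, -, 939, -, 577, 330, 408, 915, 707, -, 466, -]

9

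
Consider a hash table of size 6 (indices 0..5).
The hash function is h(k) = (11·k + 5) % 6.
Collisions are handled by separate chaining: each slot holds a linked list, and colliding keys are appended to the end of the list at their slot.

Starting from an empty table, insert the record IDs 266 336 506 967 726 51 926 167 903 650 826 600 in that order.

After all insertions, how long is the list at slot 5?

3

Insert 266: h=3, bucket 3 empty -> new chain.
Insert 336: h=5, bucket 5 empty -> new chain.
Insert 506: h=3, bucket 3 nonempty -> append to chain.
Insert 967: h=4, bucket 4 empty -> new chain.
Insert 726: h=5, bucket 5 nonempty -> append to chain.
Insert 51: h=2, bucket 2 empty -> new chain.
Insert 926: h=3, bucket 3 nonempty -> append to chain.
Insert 167: h=0, bucket 0 empty -> new chain.
Insert 903: h=2, bucket 2 nonempty -> append to chain.
Insert 650: h=3, bucket 3 nonempty -> append to chain.
Insert 826: h=1, bucket 1 empty -> new chain.
Insert 600: h=5, bucket 5 nonempty -> append to chain.
Final buckets:
0: 167
1: 826
2: 51 -> 903
3: 266 -> 506 -> 926 -> 650
4: 967
5: 336 -> 726 -> 600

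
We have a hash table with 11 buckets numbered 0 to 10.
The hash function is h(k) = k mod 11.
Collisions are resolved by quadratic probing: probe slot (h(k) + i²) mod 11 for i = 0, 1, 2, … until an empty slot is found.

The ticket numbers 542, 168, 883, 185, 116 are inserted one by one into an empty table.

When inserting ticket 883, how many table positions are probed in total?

Insert 542: h=3, slot 3 empty → index 3.
Insert 168: h=3, slot 3 occupied → index 4.
Insert 883: h=3, slots 3,4 occupied → index 7.
Insert 185: h=9, slot 9 empty → index 9.
Insert 116: h=6, slot 6 empty → index 6.
Table: [_, _, _, 542, 168, _, 116, 883, _, 185, _]

3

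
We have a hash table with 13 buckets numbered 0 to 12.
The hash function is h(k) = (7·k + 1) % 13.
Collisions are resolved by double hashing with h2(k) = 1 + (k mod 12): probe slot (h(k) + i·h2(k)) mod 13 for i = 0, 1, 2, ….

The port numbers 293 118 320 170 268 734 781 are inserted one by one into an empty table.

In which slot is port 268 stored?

Insert 293: h=11, slot 11 empty -> index 11.
Insert 118: h=8, slot 8 empty -> index 8.
Insert 320: h=5, slot 5 empty -> index 5.
Insert 170: h=8, h2=3, slots 8,11 occupied -> index 1.
Insert 268: h=5, h2=5, slot 5 occupied -> index 10.
Insert 734: h=4, slot 4 empty -> index 4.
Insert 781: h=8, h2=2, slots 8,10 occupied -> index 12.
Table: [-, 170, -, -, 734, 320, -, -, 118, -, 268, 293, 781]

10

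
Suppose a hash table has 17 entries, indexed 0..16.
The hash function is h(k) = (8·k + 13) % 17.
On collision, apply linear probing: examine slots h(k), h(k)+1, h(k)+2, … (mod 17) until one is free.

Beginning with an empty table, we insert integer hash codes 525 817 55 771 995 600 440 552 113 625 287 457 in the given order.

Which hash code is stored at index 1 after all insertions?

625

525: h=14 -> slot 14
817: h=4 -> slot 4
55: h=11 -> slot 11
771: h=10 -> slot 10
995: h=0 -> slot 0
600: h=2 -> slot 2
440: h=14, probe 14,15 -> slot 15
552: h=9 -> slot 9
113: h=16 -> slot 16
625: h=15, probe 15,16,0,1 -> slot 1
287: h=14, probe 14,15,16,0,1,2,3 -> slot 3
457: h=14, probe 14,15,16,0,1,2,3,4,5 -> slot 5
Table: [995, 625, 600, 287, 817, 457, ., ., ., 552, 771, 55, ., ., 525, 440, 113]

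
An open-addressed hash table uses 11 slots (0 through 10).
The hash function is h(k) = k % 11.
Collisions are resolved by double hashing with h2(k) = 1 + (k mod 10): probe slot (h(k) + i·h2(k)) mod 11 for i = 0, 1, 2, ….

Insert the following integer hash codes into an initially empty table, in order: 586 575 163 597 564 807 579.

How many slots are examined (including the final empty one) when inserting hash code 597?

2

586: h=3 => slot 3
575: h=3, h2=6, probe 3,9 => slot 9
163: h=9, h2=4, probe 9,2 => slot 2
597: h=3, h2=8, probe 3,0 => slot 0
564: h=3, h2=5, probe 3,8 => slot 8
807: h=4 => slot 4
579: h=7 => slot 7
Table: [597, ∅, 163, 586, 807, ∅, ∅, 579, 564, 575, ∅]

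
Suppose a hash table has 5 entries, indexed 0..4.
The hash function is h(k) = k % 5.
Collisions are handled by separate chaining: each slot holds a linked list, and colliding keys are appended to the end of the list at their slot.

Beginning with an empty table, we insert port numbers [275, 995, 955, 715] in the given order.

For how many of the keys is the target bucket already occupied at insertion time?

Insert 275: h=0, bucket 0 empty → new chain.
Insert 995: h=0, bucket 0 nonempty → append to chain.
Insert 955: h=0, bucket 0 nonempty → append to chain.
Insert 715: h=0, bucket 0 nonempty → append to chain.
Final buckets:
0: 275 -> 995 -> 955 -> 715
1: _
2: _
3: _
4: _

3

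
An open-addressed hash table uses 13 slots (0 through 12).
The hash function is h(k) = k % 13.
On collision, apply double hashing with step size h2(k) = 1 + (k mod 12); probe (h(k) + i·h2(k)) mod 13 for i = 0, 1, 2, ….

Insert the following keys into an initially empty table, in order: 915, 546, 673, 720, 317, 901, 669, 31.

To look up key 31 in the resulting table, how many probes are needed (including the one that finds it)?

3

915: h=5 → slot 5
546: h=0 → slot 0
673: h=10 → slot 10
720: h=5, h2=1, probe 5,6 → slot 6
317: h=5, h2=6, probe 5,11 → slot 11
901: h=4 → slot 4
669: h=6, h2=10, probe 6,3 → slot 3
31: h=5, h2=8, probe 5,0,8 → slot 8
Table: [546, _, _, 669, 901, 915, 720, _, 31, _, 673, 317, _]
Lookup 31: h=5, h2=8, probe 5,0,8 → found at 8.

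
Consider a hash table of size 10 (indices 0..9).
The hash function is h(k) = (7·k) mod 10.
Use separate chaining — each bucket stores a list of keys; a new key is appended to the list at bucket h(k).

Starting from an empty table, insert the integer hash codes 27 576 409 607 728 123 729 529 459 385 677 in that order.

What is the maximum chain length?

27 → bucket 9
576 → bucket 2
409 → bucket 3
607 → bucket 9 (collision)
728 → bucket 6
123 → bucket 1
729 → bucket 3 (collision)
529 → bucket 3 (collision)
459 → bucket 3 (collision)
385 → bucket 5
677 → bucket 9 (collision)
Final buckets:
0: —
1: 123
2: 576
3: 409 -> 729 -> 529 -> 459
4: —
5: 385
6: 728
7: —
8: —
9: 27 -> 607 -> 677

4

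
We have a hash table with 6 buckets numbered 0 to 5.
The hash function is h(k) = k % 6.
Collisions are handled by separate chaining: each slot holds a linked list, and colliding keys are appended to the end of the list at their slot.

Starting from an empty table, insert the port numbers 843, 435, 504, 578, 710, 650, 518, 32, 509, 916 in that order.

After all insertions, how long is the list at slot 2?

5

843 → bucket 3
435 → bucket 3 (collision)
504 → bucket 0
578 → bucket 2
710 → bucket 2 (collision)
650 → bucket 2 (collision)
518 → bucket 2 (collision)
32 → bucket 2 (collision)
509 → bucket 5
916 → bucket 4
Final buckets:
0: 504
1: ∅
2: 578 -> 710 -> 650 -> 518 -> 32
3: 843 -> 435
4: 916
5: 509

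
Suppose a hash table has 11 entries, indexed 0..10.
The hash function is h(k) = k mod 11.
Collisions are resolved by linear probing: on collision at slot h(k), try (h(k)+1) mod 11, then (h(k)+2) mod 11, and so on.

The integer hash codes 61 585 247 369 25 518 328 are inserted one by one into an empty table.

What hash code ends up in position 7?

369

61 hashes to 6; slot 6 is free -> place at 6.
585 hashes to 2; slot 2 is free -> place at 2.
247 hashes to 5; slot 5 is free -> place at 5.
369 hashes to 6; 6 taken -> place at 7.
25 hashes to 3; slot 3 is free -> place at 3.
518 hashes to 1; slot 1 is free -> place at 1.
328 hashes to 9; slot 9 is free -> place at 9.
Table: [., 518, 585, 25, ., 247, 61, 369, ., 328, .]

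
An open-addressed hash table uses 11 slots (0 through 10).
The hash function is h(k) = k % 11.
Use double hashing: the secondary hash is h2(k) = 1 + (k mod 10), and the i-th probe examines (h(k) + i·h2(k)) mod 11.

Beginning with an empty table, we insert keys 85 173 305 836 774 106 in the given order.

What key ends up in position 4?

Insert 85: h=8, slot 8 empty => index 8.
Insert 173: h=8, h2=4, slot 8 occupied => index 1.
Insert 305: h=8, h2=6, slot 8 occupied => index 3.
Insert 836: h=0, slot 0 empty => index 0.
Insert 774: h=4, slot 4 empty => index 4.
Insert 106: h=7, slot 7 empty => index 7.
Table: [836, 173, —, 305, 774, —, —, 106, 85, —, —]

774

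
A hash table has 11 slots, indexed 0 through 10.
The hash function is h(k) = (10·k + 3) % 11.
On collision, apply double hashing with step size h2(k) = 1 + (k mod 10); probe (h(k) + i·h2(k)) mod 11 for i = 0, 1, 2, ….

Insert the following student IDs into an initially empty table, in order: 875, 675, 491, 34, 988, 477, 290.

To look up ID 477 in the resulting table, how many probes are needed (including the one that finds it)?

Insert 875: h=8, slot 8 empty => index 8.
Insert 675: h=10, slot 10 empty => index 10.
Insert 491: h=7, slot 7 empty => index 7.
Insert 34: h=2, slot 2 empty => index 2.
Insert 988: h=5, slot 5 empty => index 5.
Insert 477: h=10, h2=8, slots 10,7 occupied => index 4.
Insert 290: h=10, h2=1, slot 10 occupied => index 0.
Table: [290, -, 34, -, 477, 988, -, 491, 875, -, 675]
Lookup 477: h=10, h2=8, probe 10,7,4 → found at 4.

3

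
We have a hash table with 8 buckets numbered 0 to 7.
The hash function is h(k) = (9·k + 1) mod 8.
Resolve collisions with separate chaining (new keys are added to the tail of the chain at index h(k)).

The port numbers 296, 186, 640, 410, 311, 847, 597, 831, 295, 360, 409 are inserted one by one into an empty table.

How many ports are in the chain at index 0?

4

Insert 296: h=1, bucket 1 empty → new chain.
Insert 186: h=3, bucket 3 empty → new chain.
Insert 640: h=1, bucket 1 nonempty → append to chain.
Insert 410: h=3, bucket 3 nonempty → append to chain.
Insert 311: h=0, bucket 0 empty → new chain.
Insert 847: h=0, bucket 0 nonempty → append to chain.
Insert 597: h=6, bucket 6 empty → new chain.
Insert 831: h=0, bucket 0 nonempty → append to chain.
Insert 295: h=0, bucket 0 nonempty → append to chain.
Insert 360: h=1, bucket 1 nonempty → append to chain.
Insert 409: h=2, bucket 2 empty → new chain.
Final buckets:
0: 311 -> 847 -> 831 -> 295
1: 296 -> 640 -> 360
2: 409
3: 186 -> 410
4: -
5: -
6: 597
7: -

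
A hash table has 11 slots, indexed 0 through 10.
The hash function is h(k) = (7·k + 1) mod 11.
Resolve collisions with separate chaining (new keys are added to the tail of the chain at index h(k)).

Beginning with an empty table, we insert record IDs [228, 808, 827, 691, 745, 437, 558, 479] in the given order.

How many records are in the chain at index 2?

4

Insert 228: h=2, bucket 2 empty -> new chain.
Insert 808: h=3, bucket 3 empty -> new chain.
Insert 827: h=4, bucket 4 empty -> new chain.
Insert 691: h=9, bucket 9 empty -> new chain.
Insert 745: h=2, bucket 2 nonempty -> append to chain.
Insert 437: h=2, bucket 2 nonempty -> append to chain.
Insert 558: h=2, bucket 2 nonempty -> append to chain.
Insert 479: h=10, bucket 10 empty -> new chain.
Final buckets:
0: ∅
1: ∅
2: 228 -> 745 -> 437 -> 558
3: 808
4: 827
5: ∅
6: ∅
7: ∅
8: ∅
9: 691
10: 479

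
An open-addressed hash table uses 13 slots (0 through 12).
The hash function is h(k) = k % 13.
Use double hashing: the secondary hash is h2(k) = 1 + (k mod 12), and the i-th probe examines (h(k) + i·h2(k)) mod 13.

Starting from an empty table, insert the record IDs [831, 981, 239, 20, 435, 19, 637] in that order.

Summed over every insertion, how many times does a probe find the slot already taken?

Insert 831: h=12, slot 12 empty => index 12.
Insert 981: h=6, slot 6 empty => index 6.
Insert 239: h=5, slot 5 empty => index 5.
Insert 20: h=7, slot 7 empty => index 7.
Insert 435: h=6, h2=4, slot 6 occupied => index 10.
Insert 19: h=6, h2=8, slot 6 occupied => index 1.
Insert 637: h=0, slot 0 empty => index 0.
Table: [637, 19, ∅, ∅, ∅, 239, 981, 20, ∅, ∅, 435, ∅, 831]

2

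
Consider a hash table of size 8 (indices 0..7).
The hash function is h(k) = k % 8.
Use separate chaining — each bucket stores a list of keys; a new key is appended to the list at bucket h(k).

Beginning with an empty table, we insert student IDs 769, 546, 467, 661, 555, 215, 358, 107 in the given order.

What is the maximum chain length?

3

Insert 769: h=1, bucket 1 empty -> new chain.
Insert 546: h=2, bucket 2 empty -> new chain.
Insert 467: h=3, bucket 3 empty -> new chain.
Insert 661: h=5, bucket 5 empty -> new chain.
Insert 555: h=3, bucket 3 nonempty -> append to chain.
Insert 215: h=7, bucket 7 empty -> new chain.
Insert 358: h=6, bucket 6 empty -> new chain.
Insert 107: h=3, bucket 3 nonempty -> append to chain.
Final buckets:
0: .
1: 769
2: 546
3: 467 -> 555 -> 107
4: .
5: 661
6: 358
7: 215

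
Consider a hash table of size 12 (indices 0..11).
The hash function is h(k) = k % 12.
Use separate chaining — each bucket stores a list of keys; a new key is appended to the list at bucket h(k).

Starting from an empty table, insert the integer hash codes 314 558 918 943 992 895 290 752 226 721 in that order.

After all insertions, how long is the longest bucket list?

314 -> bucket 2
558 -> bucket 6
918 -> bucket 6 (collision)
943 -> bucket 7
992 -> bucket 8
895 -> bucket 7 (collision)
290 -> bucket 2 (collision)
752 -> bucket 8 (collision)
226 -> bucket 10
721 -> bucket 1
Final buckets:
0: —
1: 721
2: 314 -> 290
3: —
4: —
5: —
6: 558 -> 918
7: 943 -> 895
8: 992 -> 752
9: —
10: 226
11: —

2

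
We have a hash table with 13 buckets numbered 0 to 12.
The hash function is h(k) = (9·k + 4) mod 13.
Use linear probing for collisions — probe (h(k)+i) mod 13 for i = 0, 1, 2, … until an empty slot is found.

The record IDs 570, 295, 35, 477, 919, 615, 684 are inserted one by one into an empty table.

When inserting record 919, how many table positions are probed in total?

4

570 hashes to 12; slot 12 is free → place at 12.
295 hashes to 7; slot 7 is free → place at 7.
35 hashes to 7; 7 taken → place at 8.
477 hashes to 7; 7,8 taken → place at 9.
919 hashes to 7; 7,8,9 taken → place at 10.
615 hashes to 1; slot 1 is free → place at 1.
684 hashes to 11; slot 11 is free → place at 11.
Table: [_, 615, _, _, _, _, _, 295, 35, 477, 919, 684, 570]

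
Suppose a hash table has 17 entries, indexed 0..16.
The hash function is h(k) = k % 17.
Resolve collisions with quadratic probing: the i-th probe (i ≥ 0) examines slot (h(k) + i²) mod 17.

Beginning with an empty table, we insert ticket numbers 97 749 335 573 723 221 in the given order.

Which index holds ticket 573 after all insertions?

97: h=12 → slot 12
749: h=1 → slot 1
335: h=12, probe 12,13 → slot 13
573: h=12, probe 12,13,16 → slot 16
723: h=9 → slot 9
221: h=0 → slot 0
Table: [221, 749, -, -, -, -, -, -, -, 723, -, -, 97, 335, -, -, 573]

16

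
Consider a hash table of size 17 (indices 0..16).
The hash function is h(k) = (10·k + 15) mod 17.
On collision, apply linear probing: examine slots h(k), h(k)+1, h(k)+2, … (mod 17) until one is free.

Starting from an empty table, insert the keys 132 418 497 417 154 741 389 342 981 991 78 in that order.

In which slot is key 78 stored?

Insert 132: h=9, slot 9 empty => index 9.
Insert 418: h=13, slot 13 empty => index 13.
Insert 497: h=4, slot 4 empty => index 4.
Insert 417: h=3, slot 3 empty => index 3.
Insert 154: h=8, slot 8 empty => index 8.
Insert 741: h=13, slot 13 occupied => index 14.
Insert 389: h=12, slot 12 empty => index 12.
Insert 342: h=1, slot 1 empty => index 1.
Insert 981: h=16, slot 16 empty => index 16.
Insert 991: h=14, slot 14 occupied => index 15.
Insert 78: h=13, slots 13,14,15,16 occupied => index 0.
Table: [78, 342, ., 417, 497, ., ., ., 154, 132, ., ., 389, 418, 741, 991, 981]

0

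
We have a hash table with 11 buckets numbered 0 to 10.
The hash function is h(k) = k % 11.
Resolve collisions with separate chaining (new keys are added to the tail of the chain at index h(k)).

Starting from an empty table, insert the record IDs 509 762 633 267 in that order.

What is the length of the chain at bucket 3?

Insert 509: h=3, bucket 3 empty → new chain.
Insert 762: h=3, bucket 3 nonempty → append to chain.
Insert 633: h=6, bucket 6 empty → new chain.
Insert 267: h=3, bucket 3 nonempty → append to chain.
Final buckets:
0: -
1: -
2: -
3: 509 -> 762 -> 267
4: -
5: -
6: 633
7: -
8: -
9: -
10: -

3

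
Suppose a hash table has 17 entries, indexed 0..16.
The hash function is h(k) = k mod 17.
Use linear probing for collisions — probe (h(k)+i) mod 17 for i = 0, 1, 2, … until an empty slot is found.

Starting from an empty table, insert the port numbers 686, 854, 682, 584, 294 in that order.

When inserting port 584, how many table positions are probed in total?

Insert 686: h=6, slot 6 empty -> index 6.
Insert 854: h=4, slot 4 empty -> index 4.
Insert 682: h=2, slot 2 empty -> index 2.
Insert 584: h=6, slot 6 occupied -> index 7.
Insert 294: h=5, slot 5 empty -> index 5.
Table: [., ., 682, ., 854, 294, 686, 584, ., ., ., ., ., ., ., ., .]

2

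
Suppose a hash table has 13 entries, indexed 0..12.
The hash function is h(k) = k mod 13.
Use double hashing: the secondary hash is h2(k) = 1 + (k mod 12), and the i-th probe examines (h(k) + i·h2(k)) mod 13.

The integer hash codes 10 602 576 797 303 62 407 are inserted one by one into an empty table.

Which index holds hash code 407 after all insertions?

10 hashes to 10; slot 10 is free => place at 10.
602 hashes to 4; slot 4 is free => place at 4.
576 hashes to 4, h2=1; 4 taken => place at 5.
797 hashes to 4, h2=6; 4,10 taken => place at 3.
303 hashes to 4, h2=4; 4 taken => place at 8.
62 hashes to 10, h2=3; 10 taken => place at 0.
407 hashes to 4, h2=12; 4,3 taken => place at 2.
Table: [62, ., 407, 797, 602, 576, ., ., 303, ., 10, ., .]

2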